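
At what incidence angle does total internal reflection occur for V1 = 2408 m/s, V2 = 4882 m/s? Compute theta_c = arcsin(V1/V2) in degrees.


V1/V2 = 2408/4882 = 0.49324
theta_c = arcsin(0.49324) = 29.5538 degrees

29.5538


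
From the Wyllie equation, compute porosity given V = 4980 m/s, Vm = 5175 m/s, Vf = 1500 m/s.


1/V - 1/Vm = 1/4980 - 1/5175 = 7.57e-06
1/Vf - 1/Vm = 1/1500 - 1/5175 = 0.00047343
phi = 7.57e-06 / 0.00047343 = 0.016

0.016


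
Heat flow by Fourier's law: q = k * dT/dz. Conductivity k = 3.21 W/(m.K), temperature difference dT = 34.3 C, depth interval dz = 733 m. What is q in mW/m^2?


q = k * dT / dz * 1000
= 3.21 * 34.3 / 733 * 1000
= 0.150209 * 1000
= 150.2087 mW/m^2

150.2087


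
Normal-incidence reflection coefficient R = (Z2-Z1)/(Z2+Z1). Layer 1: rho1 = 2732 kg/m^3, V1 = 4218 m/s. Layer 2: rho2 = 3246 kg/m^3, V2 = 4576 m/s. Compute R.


Z1 = 2732 * 4218 = 11523576
Z2 = 3246 * 4576 = 14853696
R = (14853696 - 11523576) / (14853696 + 11523576) = 3330120 / 26377272 = 0.1262

0.1262


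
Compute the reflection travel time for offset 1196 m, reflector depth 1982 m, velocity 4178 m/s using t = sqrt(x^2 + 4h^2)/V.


x^2 + 4h^2 = 1196^2 + 4*1982^2 = 1430416 + 15713296 = 17143712
sqrt(17143712) = 4140.4966
t = 4140.4966 / 4178 = 0.991 s

0.991


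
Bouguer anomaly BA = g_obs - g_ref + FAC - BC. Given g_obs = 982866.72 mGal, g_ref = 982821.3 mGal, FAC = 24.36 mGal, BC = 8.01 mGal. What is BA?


BA = g_obs - g_ref + FAC - BC
= 982866.72 - 982821.3 + 24.36 - 8.01
= 61.77 mGal

61.77


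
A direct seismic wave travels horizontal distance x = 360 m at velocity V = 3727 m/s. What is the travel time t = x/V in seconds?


t = x / V
= 360 / 3727
= 0.0966 s

0.0966


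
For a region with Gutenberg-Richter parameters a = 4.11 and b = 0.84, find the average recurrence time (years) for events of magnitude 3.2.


log10(N) = 4.11 - 0.84*3.2 = 1.422
N = 10^1.422 = 26.424088
T = 1/N = 1/26.424088 = 0.0378 years

0.0378


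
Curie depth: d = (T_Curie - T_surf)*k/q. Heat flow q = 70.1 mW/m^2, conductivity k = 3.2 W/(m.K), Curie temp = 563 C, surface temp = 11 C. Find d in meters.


T_Curie - T_surf = 563 - 11 = 552 C
Convert q to W/m^2: 70.1 mW/m^2 = 0.0701 W/m^2
d = 552 * 3.2 / 0.0701 = 25198.29 m

25198.29


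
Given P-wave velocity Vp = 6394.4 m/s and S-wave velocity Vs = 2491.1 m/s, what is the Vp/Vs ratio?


Vp/Vs = 6394.4 / 2491.1
= 2.5669

2.5669


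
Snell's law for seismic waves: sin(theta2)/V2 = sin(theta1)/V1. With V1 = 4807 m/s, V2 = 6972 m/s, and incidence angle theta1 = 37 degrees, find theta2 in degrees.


sin(theta1) = sin(37 deg) = 0.601815
sin(theta2) = V2/V1 * sin(theta1) = 6972/4807 * 0.601815 = 0.872863
theta2 = arcsin(0.872863) = 60.7931 degrees

60.7931


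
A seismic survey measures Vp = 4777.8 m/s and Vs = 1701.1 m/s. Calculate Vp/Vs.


Vp/Vs = 4777.8 / 1701.1
= 2.8087

2.8087


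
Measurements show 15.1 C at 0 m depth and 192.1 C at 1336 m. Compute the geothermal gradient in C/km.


dT = 192.1 - 15.1 = 177.0 C
dz = 1336 - 0 = 1336 m
gradient = dT/dz * 1000 = 177.0/1336 * 1000 = 132.485 C/km

132.485


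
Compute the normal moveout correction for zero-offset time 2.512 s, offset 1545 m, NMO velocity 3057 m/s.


x/Vnmo = 1545/3057 = 0.505397
(x/Vnmo)^2 = 0.255427
t0^2 = 6.310144
sqrt(6.310144 + 0.255427) = 2.562337
dt = 2.562337 - 2.512 = 0.050337

0.050337


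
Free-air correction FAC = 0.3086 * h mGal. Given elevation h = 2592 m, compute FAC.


FAC = 0.3086 * h
= 0.3086 * 2592
= 799.8912 mGal

799.8912


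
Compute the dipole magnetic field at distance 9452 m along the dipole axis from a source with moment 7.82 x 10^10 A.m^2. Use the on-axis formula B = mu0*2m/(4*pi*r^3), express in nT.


m = 7.82 x 10^10 = 78200000000 A.m^2
2m = 156400000000 A.m^2
r^3 = 9452^3 = 844444553408
B = (4pi*10^-7) * 156400000000 / (4*pi * 844444553408) * 1e9
= 196538.036409 / 10611603221401.95 * 1e9
= 18.5211 nT

18.5211


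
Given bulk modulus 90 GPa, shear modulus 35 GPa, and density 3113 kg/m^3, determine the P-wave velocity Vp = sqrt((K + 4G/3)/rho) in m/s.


First compute the effective modulus:
K + 4G/3 = 90e9 + 4*35e9/3 = 136666666666.67 Pa
Then divide by density:
136666666666.67 / 3113 = 43901916.6934 Pa/(kg/m^3)
Take the square root:
Vp = sqrt(43901916.6934) = 6625.85 m/s

6625.85


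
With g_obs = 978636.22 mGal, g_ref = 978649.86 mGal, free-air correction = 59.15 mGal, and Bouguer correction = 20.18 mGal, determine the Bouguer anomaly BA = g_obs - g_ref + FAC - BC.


BA = g_obs - g_ref + FAC - BC
= 978636.22 - 978649.86 + 59.15 - 20.18
= 25.33 mGal

25.33


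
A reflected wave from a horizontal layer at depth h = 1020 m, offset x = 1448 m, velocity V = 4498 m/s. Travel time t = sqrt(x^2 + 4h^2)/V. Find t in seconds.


x^2 + 4h^2 = 1448^2 + 4*1020^2 = 2096704 + 4161600 = 6258304
sqrt(6258304) = 2501.6602
t = 2501.6602 / 4498 = 0.5562 s

0.5562


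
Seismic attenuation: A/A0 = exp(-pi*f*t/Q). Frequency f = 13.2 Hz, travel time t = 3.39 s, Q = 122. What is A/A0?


pi*f*t/Q = pi*13.2*3.39/122 = 1.152295
A/A0 = exp(-1.152295) = 0.315911

0.315911


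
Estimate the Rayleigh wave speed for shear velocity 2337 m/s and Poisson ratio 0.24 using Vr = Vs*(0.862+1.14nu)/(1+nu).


Numerator factor = 0.862 + 1.14*0.24 = 1.1356
Denominator = 1 + 0.24 = 1.24
Vr = 2337 * 1.1356 / 1.24 = 2140.24 m/s

2140.24


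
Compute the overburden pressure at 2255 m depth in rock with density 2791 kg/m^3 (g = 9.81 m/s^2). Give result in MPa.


P = rho * g * z / 1e6
= 2791 * 9.81 * 2255 / 1e6
= 61741246.05 / 1e6
= 61.7412 MPa

61.7412


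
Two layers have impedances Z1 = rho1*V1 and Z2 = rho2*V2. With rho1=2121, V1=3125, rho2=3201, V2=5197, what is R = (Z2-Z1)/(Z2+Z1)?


Z1 = 2121 * 3125 = 6628125
Z2 = 3201 * 5197 = 16635597
R = (16635597 - 6628125) / (16635597 + 6628125) = 10007472 / 23263722 = 0.4302

0.4302


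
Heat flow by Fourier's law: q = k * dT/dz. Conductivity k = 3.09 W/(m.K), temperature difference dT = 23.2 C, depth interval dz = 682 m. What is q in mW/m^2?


q = k * dT / dz * 1000
= 3.09 * 23.2 / 682 * 1000
= 0.105114 * 1000
= 105.1144 mW/m^2

105.1144


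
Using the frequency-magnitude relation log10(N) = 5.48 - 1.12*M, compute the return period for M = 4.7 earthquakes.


log10(N) = 5.48 - 1.12*4.7 = 0.216
N = 10^0.216 = 1.644372
T = 1/N = 1/1.644372 = 0.6081 years

0.6081


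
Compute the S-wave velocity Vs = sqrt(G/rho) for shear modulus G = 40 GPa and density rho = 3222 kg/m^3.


Convert G to Pa: G = 40e9 Pa
Compute G/rho = 40e9 / 3222 = 12414649.2862
Vs = sqrt(12414649.2862) = 3523.44 m/s

3523.44


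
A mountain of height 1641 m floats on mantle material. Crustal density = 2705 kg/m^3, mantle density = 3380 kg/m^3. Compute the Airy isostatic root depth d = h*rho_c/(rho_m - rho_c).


rho_m - rho_c = 3380 - 2705 = 675
d = 1641 * 2705 / 675
= 4438905 / 675
= 6576.16 m

6576.16


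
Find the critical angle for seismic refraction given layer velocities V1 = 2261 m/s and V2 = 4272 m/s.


V1/V2 = 2261/4272 = 0.52926
theta_c = arcsin(0.52926) = 31.9555 degrees

31.9555


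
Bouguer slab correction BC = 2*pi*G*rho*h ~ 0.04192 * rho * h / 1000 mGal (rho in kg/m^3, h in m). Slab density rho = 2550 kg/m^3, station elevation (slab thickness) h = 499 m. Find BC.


BC = 0.04192 * rho * h / 1000
= 0.04192 * 2550 * 499 / 1000
= 53.3411 mGal

53.3411


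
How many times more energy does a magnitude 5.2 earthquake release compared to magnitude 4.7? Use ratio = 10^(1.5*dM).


M2 - M1 = 5.2 - 4.7 = 0.5
1.5 * 0.5 = 0.75
ratio = 10^0.75 = 5.62

5.62


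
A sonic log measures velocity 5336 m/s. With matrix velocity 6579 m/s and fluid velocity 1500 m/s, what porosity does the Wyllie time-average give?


1/V - 1/Vm = 1/5336 - 1/6579 = 3.541e-05
1/Vf - 1/Vm = 1/1500 - 1/6579 = 0.00051467
phi = 3.541e-05 / 0.00051467 = 0.0688

0.0688


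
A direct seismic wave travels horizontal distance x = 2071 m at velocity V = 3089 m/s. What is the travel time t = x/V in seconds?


t = x / V
= 2071 / 3089
= 0.6704 s

0.6704


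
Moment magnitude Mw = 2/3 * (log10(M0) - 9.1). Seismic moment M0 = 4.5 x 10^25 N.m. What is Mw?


log10(M0) = log10(4.5 x 10^25) = 25.6532
Mw = 2/3 * (25.6532 - 9.1)
= 2/3 * 16.5532
= 11.04

11.04


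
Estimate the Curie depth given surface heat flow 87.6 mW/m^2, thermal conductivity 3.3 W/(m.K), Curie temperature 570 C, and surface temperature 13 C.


T_Curie - T_surf = 570 - 13 = 557 C
Convert q to W/m^2: 87.6 mW/m^2 = 0.0876 W/m^2
d = 557 * 3.3 / 0.0876 = 20982.88 m

20982.88


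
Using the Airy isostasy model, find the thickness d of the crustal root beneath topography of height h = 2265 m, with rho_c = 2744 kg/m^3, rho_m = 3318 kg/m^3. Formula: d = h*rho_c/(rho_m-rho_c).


rho_m - rho_c = 3318 - 2744 = 574
d = 2265 * 2744 / 574
= 6215160 / 574
= 10827.8 m

10827.8


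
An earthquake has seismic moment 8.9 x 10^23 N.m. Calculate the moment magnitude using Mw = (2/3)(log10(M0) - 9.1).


log10(M0) = log10(8.9 x 10^23) = 23.9494
Mw = 2/3 * (23.9494 - 9.1)
= 2/3 * 14.8494
= 9.9

9.9


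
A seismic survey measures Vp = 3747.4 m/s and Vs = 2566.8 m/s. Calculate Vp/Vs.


Vp/Vs = 3747.4 / 2566.8
= 1.46

1.46


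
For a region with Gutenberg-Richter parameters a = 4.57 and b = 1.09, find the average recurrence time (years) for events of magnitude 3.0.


log10(N) = 4.57 - 1.09*3.0 = 1.3
N = 10^1.3 = 19.952623
T = 1/N = 1/19.952623 = 0.0501 years

0.0501


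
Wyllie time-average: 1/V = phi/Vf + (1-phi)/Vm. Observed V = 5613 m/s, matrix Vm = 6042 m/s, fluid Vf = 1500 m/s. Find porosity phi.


1/V - 1/Vm = 1/5613 - 1/6042 = 1.265e-05
1/Vf - 1/Vm = 1/1500 - 1/6042 = 0.00050116
phi = 1.265e-05 / 0.00050116 = 0.0252

0.0252


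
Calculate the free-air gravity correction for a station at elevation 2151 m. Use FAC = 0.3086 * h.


FAC = 0.3086 * h
= 0.3086 * 2151
= 663.7986 mGal

663.7986


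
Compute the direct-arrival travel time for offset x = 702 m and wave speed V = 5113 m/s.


t = x / V
= 702 / 5113
= 0.1373 s

0.1373


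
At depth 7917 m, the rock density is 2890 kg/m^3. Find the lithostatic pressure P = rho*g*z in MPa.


P = rho * g * z / 1e6
= 2890 * 9.81 * 7917 / 1e6
= 224454075.3 / 1e6
= 224.4541 MPa

224.4541


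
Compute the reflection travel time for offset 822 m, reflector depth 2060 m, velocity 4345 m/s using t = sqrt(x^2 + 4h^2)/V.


x^2 + 4h^2 = 822^2 + 4*2060^2 = 675684 + 16974400 = 17650084
sqrt(17650084) = 4201.2003
t = 4201.2003 / 4345 = 0.9669 s

0.9669


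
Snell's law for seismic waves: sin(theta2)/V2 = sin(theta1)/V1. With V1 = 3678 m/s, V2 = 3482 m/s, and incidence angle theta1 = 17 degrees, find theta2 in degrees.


sin(theta1) = sin(17 deg) = 0.292372
sin(theta2) = V2/V1 * sin(theta1) = 3482/3678 * 0.292372 = 0.276791
theta2 = arcsin(0.276791) = 16.0688 degrees

16.0688


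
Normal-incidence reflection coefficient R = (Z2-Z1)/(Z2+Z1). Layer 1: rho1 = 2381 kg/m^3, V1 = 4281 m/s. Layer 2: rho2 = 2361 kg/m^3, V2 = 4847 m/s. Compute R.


Z1 = 2381 * 4281 = 10193061
Z2 = 2361 * 4847 = 11443767
R = (11443767 - 10193061) / (11443767 + 10193061) = 1250706 / 21636828 = 0.0578

0.0578


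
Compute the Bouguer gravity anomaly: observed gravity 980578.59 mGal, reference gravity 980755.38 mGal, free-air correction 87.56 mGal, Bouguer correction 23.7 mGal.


BA = g_obs - g_ref + FAC - BC
= 980578.59 - 980755.38 + 87.56 - 23.7
= -112.93 mGal

-112.93


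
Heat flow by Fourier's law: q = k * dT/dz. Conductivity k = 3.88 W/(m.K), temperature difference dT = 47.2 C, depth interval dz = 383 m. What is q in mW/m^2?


q = k * dT / dz * 1000
= 3.88 * 47.2 / 383 * 1000
= 0.478162 * 1000
= 478.1619 mW/m^2

478.1619


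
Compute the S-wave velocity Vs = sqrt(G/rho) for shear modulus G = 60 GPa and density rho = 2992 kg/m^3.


Convert G to Pa: G = 60e9 Pa
Compute G/rho = 60e9 / 2992 = 20053475.9358
Vs = sqrt(20053475.9358) = 4478.11 m/s

4478.11


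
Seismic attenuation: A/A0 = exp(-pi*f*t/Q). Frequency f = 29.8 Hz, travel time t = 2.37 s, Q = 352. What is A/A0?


pi*f*t/Q = pi*29.8*2.37/352 = 0.630336
A/A0 = exp(-0.630336) = 0.532413

0.532413


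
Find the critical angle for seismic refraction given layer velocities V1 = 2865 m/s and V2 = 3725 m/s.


V1/V2 = 2865/3725 = 0.769128
theta_c = arcsin(0.769128) = 50.2756 degrees

50.2756


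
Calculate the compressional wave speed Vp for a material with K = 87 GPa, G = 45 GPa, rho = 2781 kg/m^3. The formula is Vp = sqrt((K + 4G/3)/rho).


First compute the effective modulus:
K + 4G/3 = 87e9 + 4*45e9/3 = 147000000000.0 Pa
Then divide by density:
147000000000.0 / 2781 = 52858683.9266 Pa/(kg/m^3)
Take the square root:
Vp = sqrt(52858683.9266) = 7270.4 m/s

7270.4


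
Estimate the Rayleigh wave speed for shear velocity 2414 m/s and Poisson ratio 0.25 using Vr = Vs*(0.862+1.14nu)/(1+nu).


Numerator factor = 0.862 + 1.14*0.25 = 1.147
Denominator = 1 + 0.25 = 1.25
Vr = 2414 * 1.147 / 1.25 = 2215.09 m/s

2215.09


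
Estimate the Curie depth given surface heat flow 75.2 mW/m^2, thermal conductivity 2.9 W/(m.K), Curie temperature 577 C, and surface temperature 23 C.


T_Curie - T_surf = 577 - 23 = 554 C
Convert q to W/m^2: 75.2 mW/m^2 = 0.0752 W/m^2
d = 554 * 2.9 / 0.0752 = 21364.36 m

21364.36


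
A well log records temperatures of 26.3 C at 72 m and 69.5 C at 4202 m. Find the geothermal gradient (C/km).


dT = 69.5 - 26.3 = 43.2 C
dz = 4202 - 72 = 4130 m
gradient = dT/dz * 1000 = 43.2/4130 * 1000 = 10.46 C/km

10.46


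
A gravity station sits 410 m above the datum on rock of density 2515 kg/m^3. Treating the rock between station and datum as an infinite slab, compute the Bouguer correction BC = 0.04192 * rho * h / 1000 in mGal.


BC = 0.04192 * rho * h / 1000
= 0.04192 * 2515 * 410 / 1000
= 43.2258 mGal

43.2258


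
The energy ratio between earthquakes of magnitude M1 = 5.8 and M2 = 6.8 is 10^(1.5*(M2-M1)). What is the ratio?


M2 - M1 = 6.8 - 5.8 = 1.0
1.5 * 1.0 = 1.5
ratio = 10^1.5 = 31.62

31.62


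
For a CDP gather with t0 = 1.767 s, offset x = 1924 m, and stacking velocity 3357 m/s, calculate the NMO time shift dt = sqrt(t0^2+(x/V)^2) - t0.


x/Vnmo = 1924/3357 = 0.573131
(x/Vnmo)^2 = 0.328479
t0^2 = 3.122289
sqrt(3.122289 + 0.328479) = 1.857624
dt = 1.857624 - 1.767 = 0.090624

0.090624


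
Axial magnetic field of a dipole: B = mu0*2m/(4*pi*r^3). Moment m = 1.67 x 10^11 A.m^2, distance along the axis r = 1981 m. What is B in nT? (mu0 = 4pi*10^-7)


m = 1.67 x 10^11 = 167000000000 A.m^2
2m = 334000000000 A.m^2
r^3 = 1981^3 = 7774159141
B = (4pi*10^-7) * 334000000000 / (4*pi * 7774159141) * 1e9
= 419716.77852 / 97692964980.81 * 1e9
= 4296.2846 nT

4296.2846


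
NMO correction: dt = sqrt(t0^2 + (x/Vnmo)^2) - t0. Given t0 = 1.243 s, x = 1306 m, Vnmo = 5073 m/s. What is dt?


x/Vnmo = 1306/5073 = 0.257441
(x/Vnmo)^2 = 0.066276
t0^2 = 1.545049
sqrt(1.545049 + 0.066276) = 1.26938
dt = 1.26938 - 1.243 = 0.02638

0.02638


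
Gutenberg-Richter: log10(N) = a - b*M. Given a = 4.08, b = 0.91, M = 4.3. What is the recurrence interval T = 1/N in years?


log10(N) = 4.08 - 0.91*4.3 = 0.167
N = 10^0.167 = 1.468926
T = 1/N = 1/1.468926 = 0.6808 years

0.6808


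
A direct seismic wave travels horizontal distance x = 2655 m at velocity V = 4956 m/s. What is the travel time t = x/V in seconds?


t = x / V
= 2655 / 4956
= 0.5357 s

0.5357


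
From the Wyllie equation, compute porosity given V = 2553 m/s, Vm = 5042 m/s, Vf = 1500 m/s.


1/V - 1/Vm = 1/2553 - 1/5042 = 0.00019336
1/Vf - 1/Vm = 1/1500 - 1/5042 = 0.00046833
phi = 0.00019336 / 0.00046833 = 0.4129

0.4129


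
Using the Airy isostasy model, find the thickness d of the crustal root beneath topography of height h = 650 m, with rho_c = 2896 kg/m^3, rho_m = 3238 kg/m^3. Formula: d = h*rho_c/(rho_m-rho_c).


rho_m - rho_c = 3238 - 2896 = 342
d = 650 * 2896 / 342
= 1882400 / 342
= 5504.09 m

5504.09


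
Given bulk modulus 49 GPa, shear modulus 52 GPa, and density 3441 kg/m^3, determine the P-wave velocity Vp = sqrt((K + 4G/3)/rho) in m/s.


First compute the effective modulus:
K + 4G/3 = 49e9 + 4*52e9/3 = 118333333333.33 Pa
Then divide by density:
118333333333.33 / 3441 = 34389227.9376 Pa/(kg/m^3)
Take the square root:
Vp = sqrt(34389227.9376) = 5864.23 m/s

5864.23


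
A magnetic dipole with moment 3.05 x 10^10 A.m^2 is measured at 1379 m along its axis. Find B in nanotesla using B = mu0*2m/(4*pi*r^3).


m = 3.05 x 10^10 = 30500000000 A.m^2
2m = 61000000000 A.m^2
r^3 = 1379^3 = 2622362939
B = (4pi*10^-7) * 61000000000 / (4*pi * 2622362939) * 1e9
= 76654.860748 / 32953584576.83 * 1e9
= 2326.1464 nT

2326.1464


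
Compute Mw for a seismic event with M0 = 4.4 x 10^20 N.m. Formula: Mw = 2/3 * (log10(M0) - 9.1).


log10(M0) = log10(4.4 x 10^20) = 20.6435
Mw = 2/3 * (20.6435 - 9.1)
= 2/3 * 11.5435
= 7.7

7.7


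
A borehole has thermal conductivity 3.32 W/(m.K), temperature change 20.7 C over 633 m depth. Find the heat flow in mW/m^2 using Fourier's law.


q = k * dT / dz * 1000
= 3.32 * 20.7 / 633 * 1000
= 0.108569 * 1000
= 108.5687 mW/m^2

108.5687


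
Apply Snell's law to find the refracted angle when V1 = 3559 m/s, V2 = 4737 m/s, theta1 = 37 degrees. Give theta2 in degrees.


sin(theta1) = sin(37 deg) = 0.601815
sin(theta2) = V2/V1 * sin(theta1) = 4737/3559 * 0.601815 = 0.801011
theta2 = arcsin(0.801011) = 53.2267 degrees

53.2267


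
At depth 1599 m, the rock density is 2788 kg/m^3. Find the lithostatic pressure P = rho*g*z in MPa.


P = rho * g * z / 1e6
= 2788 * 9.81 * 1599 / 1e6
= 43733097.72 / 1e6
= 43.7331 MPa

43.7331


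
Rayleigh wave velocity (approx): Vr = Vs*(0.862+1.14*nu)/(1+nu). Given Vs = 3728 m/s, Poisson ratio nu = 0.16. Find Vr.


Numerator factor = 0.862 + 1.14*0.16 = 1.0444
Denominator = 1 + 0.16 = 1.16
Vr = 3728 * 1.0444 / 1.16 = 3356.49 m/s

3356.49


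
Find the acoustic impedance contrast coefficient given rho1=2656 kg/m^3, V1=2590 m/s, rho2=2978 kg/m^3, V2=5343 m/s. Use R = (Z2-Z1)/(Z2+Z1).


Z1 = 2656 * 2590 = 6879040
Z2 = 2978 * 5343 = 15911454
R = (15911454 - 6879040) / (15911454 + 6879040) = 9032414 / 22790494 = 0.3963

0.3963


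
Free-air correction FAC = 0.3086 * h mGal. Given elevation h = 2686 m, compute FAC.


FAC = 0.3086 * h
= 0.3086 * 2686
= 828.8996 mGal

828.8996


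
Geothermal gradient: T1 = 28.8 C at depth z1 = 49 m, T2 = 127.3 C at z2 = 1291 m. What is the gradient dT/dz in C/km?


dT = 127.3 - 28.8 = 98.5 C
dz = 1291 - 49 = 1242 m
gradient = dT/dz * 1000 = 98.5/1242 * 1000 = 79.3076 C/km

79.3076


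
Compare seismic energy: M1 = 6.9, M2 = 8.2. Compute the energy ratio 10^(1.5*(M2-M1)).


M2 - M1 = 8.2 - 6.9 = 1.3
1.5 * 1.3 = 1.95
ratio = 10^1.95 = 89.13

89.13


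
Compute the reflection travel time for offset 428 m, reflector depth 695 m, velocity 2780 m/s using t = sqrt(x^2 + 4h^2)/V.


x^2 + 4h^2 = 428^2 + 4*695^2 = 183184 + 1932100 = 2115284
sqrt(2115284) = 1454.4016
t = 1454.4016 / 2780 = 0.5232 s

0.5232


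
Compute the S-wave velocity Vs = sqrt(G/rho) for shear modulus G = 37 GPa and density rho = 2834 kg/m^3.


Convert G to Pa: G = 37e9 Pa
Compute G/rho = 37e9 / 2834 = 13055751.5879
Vs = sqrt(13055751.5879) = 3613.27 m/s

3613.27


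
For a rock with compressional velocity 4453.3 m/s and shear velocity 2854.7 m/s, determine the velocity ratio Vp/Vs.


Vp/Vs = 4453.3 / 2854.7
= 1.56

1.56


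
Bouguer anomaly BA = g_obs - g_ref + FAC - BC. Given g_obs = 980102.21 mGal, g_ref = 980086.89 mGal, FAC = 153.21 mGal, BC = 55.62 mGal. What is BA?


BA = g_obs - g_ref + FAC - BC
= 980102.21 - 980086.89 + 153.21 - 55.62
= 112.91 mGal

112.91


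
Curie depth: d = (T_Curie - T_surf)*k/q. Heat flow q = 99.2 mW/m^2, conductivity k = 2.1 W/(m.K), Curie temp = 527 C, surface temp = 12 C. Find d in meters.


T_Curie - T_surf = 527 - 12 = 515 C
Convert q to W/m^2: 99.2 mW/m^2 = 0.0992 W/m^2
d = 515 * 2.1 / 0.0992 = 10902.22 m

10902.22


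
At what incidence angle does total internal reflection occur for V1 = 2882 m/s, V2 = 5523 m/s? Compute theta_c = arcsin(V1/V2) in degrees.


V1/V2 = 2882/5523 = 0.521818
theta_c = arcsin(0.521818) = 31.4543 degrees

31.4543


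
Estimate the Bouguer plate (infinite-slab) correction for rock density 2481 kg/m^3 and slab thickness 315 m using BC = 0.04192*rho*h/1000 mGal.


BC = 0.04192 * rho * h / 1000
= 0.04192 * 2481 * 315 / 1000
= 32.7611 mGal

32.7611


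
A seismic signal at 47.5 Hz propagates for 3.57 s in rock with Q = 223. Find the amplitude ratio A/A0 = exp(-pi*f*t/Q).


pi*f*t/Q = pi*47.5*3.57/223 = 2.388949
A/A0 = exp(-2.388949) = 0.091726

0.091726


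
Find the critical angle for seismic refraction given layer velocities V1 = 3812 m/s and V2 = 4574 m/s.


V1/V2 = 3812/4574 = 0.833406
theta_c = arcsin(0.833406) = 56.4502 degrees

56.4502


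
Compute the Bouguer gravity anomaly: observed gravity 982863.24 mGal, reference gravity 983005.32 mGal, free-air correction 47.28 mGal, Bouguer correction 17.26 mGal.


BA = g_obs - g_ref + FAC - BC
= 982863.24 - 983005.32 + 47.28 - 17.26
= -112.06 mGal

-112.06


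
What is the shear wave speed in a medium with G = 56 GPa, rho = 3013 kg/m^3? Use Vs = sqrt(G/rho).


Convert G to Pa: G = 56e9 Pa
Compute G/rho = 56e9 / 3013 = 18586126.7839
Vs = sqrt(18586126.7839) = 4311.16 m/s

4311.16


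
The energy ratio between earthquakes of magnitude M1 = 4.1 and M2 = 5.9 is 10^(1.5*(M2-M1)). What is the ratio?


M2 - M1 = 5.9 - 4.1 = 1.8
1.5 * 1.8 = 2.7
ratio = 10^2.7 = 501.19

501.19


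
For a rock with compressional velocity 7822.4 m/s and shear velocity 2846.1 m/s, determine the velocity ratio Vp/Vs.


Vp/Vs = 7822.4 / 2846.1
= 2.7485

2.7485


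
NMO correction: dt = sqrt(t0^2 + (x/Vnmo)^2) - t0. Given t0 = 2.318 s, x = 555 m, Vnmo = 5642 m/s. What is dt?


x/Vnmo = 555/5642 = 0.098369
(x/Vnmo)^2 = 0.009677
t0^2 = 5.373124
sqrt(5.373124 + 0.009677) = 2.320086
dt = 2.320086 - 2.318 = 0.002086

0.002086


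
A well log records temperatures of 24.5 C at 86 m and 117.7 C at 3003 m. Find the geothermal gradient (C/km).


dT = 117.7 - 24.5 = 93.2 C
dz = 3003 - 86 = 2917 m
gradient = dT/dz * 1000 = 93.2/2917 * 1000 = 31.9506 C/km

31.9506


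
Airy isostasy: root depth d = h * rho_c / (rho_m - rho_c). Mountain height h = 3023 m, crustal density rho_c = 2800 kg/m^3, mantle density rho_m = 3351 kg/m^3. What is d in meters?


rho_m - rho_c = 3351 - 2800 = 551
d = 3023 * 2800 / 551
= 8464400 / 551
= 15361.89 m

15361.89


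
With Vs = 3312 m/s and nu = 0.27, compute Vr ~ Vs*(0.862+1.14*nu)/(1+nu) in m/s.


Numerator factor = 0.862 + 1.14*0.27 = 1.1698
Denominator = 1 + 0.27 = 1.27
Vr = 3312 * 1.1698 / 1.27 = 3050.69 m/s

3050.69


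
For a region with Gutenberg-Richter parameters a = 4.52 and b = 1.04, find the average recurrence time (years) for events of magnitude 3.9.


log10(N) = 4.52 - 1.04*3.9 = 0.464
N = 10^0.464 = 2.910717
T = 1/N = 1/2.910717 = 0.3436 years

0.3436


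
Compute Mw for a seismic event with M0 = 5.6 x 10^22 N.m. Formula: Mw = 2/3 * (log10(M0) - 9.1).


log10(M0) = log10(5.6 x 10^22) = 22.7482
Mw = 2/3 * (22.7482 - 9.1)
= 2/3 * 13.6482
= 9.1

9.1


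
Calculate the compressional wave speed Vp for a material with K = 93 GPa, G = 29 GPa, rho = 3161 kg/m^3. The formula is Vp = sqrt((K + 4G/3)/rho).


First compute the effective modulus:
K + 4G/3 = 93e9 + 4*29e9/3 = 131666666666.67 Pa
Then divide by density:
131666666666.67 / 3161 = 41653485.184 Pa/(kg/m^3)
Take the square root:
Vp = sqrt(41653485.184) = 6453.95 m/s

6453.95


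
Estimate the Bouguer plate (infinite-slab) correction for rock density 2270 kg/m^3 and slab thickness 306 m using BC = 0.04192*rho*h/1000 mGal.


BC = 0.04192 * rho * h / 1000
= 0.04192 * 2270 * 306 / 1000
= 29.1185 mGal

29.1185


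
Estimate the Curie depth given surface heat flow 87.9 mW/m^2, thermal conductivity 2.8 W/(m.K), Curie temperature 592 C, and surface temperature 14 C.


T_Curie - T_surf = 592 - 14 = 578 C
Convert q to W/m^2: 87.9 mW/m^2 = 0.0879 W/m^2
d = 578 * 2.8 / 0.0879 = 18411.83 m

18411.83


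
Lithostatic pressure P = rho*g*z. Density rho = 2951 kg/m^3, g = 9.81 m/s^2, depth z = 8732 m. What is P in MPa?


P = rho * g * z / 1e6
= 2951 * 9.81 * 8732 / 1e6
= 252785374.92 / 1e6
= 252.7854 MPa

252.7854


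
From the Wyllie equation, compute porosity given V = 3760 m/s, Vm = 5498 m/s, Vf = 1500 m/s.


1/V - 1/Vm = 1/3760 - 1/5498 = 8.407e-05
1/Vf - 1/Vm = 1/1500 - 1/5498 = 0.00048478
phi = 8.407e-05 / 0.00048478 = 0.1734

0.1734


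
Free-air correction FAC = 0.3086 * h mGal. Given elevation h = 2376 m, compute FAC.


FAC = 0.3086 * h
= 0.3086 * 2376
= 733.2336 mGal

733.2336


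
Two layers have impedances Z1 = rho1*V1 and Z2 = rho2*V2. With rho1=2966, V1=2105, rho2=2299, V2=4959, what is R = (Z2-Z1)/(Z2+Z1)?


Z1 = 2966 * 2105 = 6243430
Z2 = 2299 * 4959 = 11400741
R = (11400741 - 6243430) / (11400741 + 6243430) = 5157311 / 17644171 = 0.2923

0.2923


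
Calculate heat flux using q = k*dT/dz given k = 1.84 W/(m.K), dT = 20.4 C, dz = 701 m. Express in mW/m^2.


q = k * dT / dz * 1000
= 1.84 * 20.4 / 701 * 1000
= 0.053546 * 1000
= 53.5464 mW/m^2

53.5464


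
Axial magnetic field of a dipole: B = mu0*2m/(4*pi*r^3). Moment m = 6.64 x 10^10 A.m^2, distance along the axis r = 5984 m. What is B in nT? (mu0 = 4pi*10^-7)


m = 6.64 x 10^10 = 66400000000 A.m^2
2m = 132800000000 A.m^2
r^3 = 5984^3 = 214276603904
B = (4pi*10^-7) * 132800000000 / (4*pi * 214276603904) * 1e9
= 166881.401759 / 2692679218643.91 * 1e9
= 61.976 nT

61.976


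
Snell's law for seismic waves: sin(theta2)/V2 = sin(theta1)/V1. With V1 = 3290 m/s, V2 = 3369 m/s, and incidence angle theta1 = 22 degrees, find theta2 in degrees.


sin(theta1) = sin(22 deg) = 0.374607
sin(theta2) = V2/V1 * sin(theta1) = 3369/3290 * 0.374607 = 0.383602
theta2 = arcsin(0.383602) = 22.557 degrees

22.557


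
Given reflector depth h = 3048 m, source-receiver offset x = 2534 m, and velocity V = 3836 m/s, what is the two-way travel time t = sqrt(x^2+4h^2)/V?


x^2 + 4h^2 = 2534^2 + 4*3048^2 = 6421156 + 37161216 = 43582372
sqrt(43582372) = 6601.6946
t = 6601.6946 / 3836 = 1.721 s

1.721


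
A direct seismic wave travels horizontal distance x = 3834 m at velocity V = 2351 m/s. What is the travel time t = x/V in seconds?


t = x / V
= 3834 / 2351
= 1.6308 s

1.6308


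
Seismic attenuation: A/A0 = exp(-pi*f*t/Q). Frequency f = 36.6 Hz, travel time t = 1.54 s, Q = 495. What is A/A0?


pi*f*t/Q = pi*36.6*1.54/495 = 0.357723
A/A0 = exp(-0.357723) = 0.699267

0.699267


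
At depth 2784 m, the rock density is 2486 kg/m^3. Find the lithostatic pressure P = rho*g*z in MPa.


P = rho * g * z / 1e6
= 2486 * 9.81 * 2784 / 1e6
= 67895245.44 / 1e6
= 67.8952 MPa

67.8952


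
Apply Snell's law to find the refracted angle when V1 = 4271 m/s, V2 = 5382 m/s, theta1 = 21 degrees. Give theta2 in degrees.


sin(theta1) = sin(21 deg) = 0.358368
sin(theta2) = V2/V1 * sin(theta1) = 5382/4271 * 0.358368 = 0.451589
theta2 = arcsin(0.451589) = 26.8457 degrees

26.8457


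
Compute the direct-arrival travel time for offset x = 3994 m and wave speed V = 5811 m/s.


t = x / V
= 3994 / 5811
= 0.6873 s

0.6873


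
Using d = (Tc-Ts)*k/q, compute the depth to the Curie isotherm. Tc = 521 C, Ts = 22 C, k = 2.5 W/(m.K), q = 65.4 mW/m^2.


T_Curie - T_surf = 521 - 22 = 499 C
Convert q to W/m^2: 65.4 mW/m^2 = 0.0654 W/m^2
d = 499 * 2.5 / 0.0654 = 19074.92 m

19074.92


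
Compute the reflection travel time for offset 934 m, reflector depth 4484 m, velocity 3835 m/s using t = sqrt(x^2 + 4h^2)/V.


x^2 + 4h^2 = 934^2 + 4*4484^2 = 872356 + 80425024 = 81297380
sqrt(81297380) = 9016.506
t = 9016.506 / 3835 = 2.3511 s

2.3511


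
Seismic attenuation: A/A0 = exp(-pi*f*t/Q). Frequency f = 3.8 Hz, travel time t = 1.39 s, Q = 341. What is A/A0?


pi*f*t/Q = pi*3.8*1.39/341 = 0.048662
A/A0 = exp(-0.048662) = 0.952503

0.952503


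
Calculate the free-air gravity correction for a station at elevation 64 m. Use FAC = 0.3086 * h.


FAC = 0.3086 * h
= 0.3086 * 64
= 19.7504 mGal

19.7504


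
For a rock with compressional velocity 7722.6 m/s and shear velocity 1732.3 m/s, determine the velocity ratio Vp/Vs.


Vp/Vs = 7722.6 / 1732.3
= 4.458

4.458


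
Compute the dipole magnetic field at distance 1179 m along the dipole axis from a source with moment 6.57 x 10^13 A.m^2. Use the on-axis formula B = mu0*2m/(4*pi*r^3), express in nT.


m = 6.57 x 10^13 = 65700000000000 A.m^2
2m = 131400000000000 A.m^2
r^3 = 1179^3 = 1638858339
B = (4pi*10^-7) * 131400000000000 / (4*pi * 1638858339) * 1e9
= 165122109.87268 / 20594501272.31 * 1e9
= 8017776.5749 nT

8017776.5749


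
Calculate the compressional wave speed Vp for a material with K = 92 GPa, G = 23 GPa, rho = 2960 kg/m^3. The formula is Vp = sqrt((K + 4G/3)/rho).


First compute the effective modulus:
K + 4G/3 = 92e9 + 4*23e9/3 = 122666666666.67 Pa
Then divide by density:
122666666666.67 / 2960 = 41441441.4414 Pa/(kg/m^3)
Take the square root:
Vp = sqrt(41441441.4414) = 6437.5 m/s

6437.5


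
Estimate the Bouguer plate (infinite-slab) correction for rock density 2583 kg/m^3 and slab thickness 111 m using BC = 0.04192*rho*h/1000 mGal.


BC = 0.04192 * rho * h / 1000
= 0.04192 * 2583 * 111 / 1000
= 12.019 mGal

12.019


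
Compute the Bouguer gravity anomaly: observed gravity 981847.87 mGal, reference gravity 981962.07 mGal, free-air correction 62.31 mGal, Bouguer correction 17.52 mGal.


BA = g_obs - g_ref + FAC - BC
= 981847.87 - 981962.07 + 62.31 - 17.52
= -69.41 mGal

-69.41


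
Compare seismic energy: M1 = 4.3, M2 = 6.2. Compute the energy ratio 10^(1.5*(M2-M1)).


M2 - M1 = 6.2 - 4.3 = 1.9
1.5 * 1.9 = 2.85
ratio = 10^2.85 = 707.95

707.95


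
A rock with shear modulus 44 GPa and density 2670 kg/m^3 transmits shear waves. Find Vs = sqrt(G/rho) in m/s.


Convert G to Pa: G = 44e9 Pa
Compute G/rho = 44e9 / 2670 = 16479400.7491
Vs = sqrt(16479400.7491) = 4059.48 m/s

4059.48


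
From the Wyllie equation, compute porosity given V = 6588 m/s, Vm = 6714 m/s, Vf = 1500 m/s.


1/V - 1/Vm = 1/6588 - 1/6714 = 2.85e-06
1/Vf - 1/Vm = 1/1500 - 1/6714 = 0.00051772
phi = 2.85e-06 / 0.00051772 = 0.0055

0.0055


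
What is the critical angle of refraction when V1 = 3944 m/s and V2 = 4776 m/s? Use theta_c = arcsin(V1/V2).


V1/V2 = 3944/4776 = 0.825796
theta_c = arcsin(0.825796) = 55.6692 degrees

55.6692


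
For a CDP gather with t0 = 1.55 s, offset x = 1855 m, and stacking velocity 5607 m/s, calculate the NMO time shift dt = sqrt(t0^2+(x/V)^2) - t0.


x/Vnmo = 1855/5607 = 0.330836
(x/Vnmo)^2 = 0.109453
t0^2 = 2.4025
sqrt(2.4025 + 0.109453) = 1.584914
dt = 1.584914 - 1.55 = 0.034914

0.034914


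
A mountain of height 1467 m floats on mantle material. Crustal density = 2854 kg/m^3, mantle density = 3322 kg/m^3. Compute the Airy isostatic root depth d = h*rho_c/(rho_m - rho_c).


rho_m - rho_c = 3322 - 2854 = 468
d = 1467 * 2854 / 468
= 4186818 / 468
= 8946.19 m

8946.19


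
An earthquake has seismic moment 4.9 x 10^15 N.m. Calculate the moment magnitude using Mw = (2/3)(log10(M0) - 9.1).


log10(M0) = log10(4.9 x 10^15) = 15.6902
Mw = 2/3 * (15.6902 - 9.1)
= 2/3 * 6.5902
= 4.39

4.39


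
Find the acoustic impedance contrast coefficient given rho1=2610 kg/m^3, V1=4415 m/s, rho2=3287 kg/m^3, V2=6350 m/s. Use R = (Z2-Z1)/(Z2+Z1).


Z1 = 2610 * 4415 = 11523150
Z2 = 3287 * 6350 = 20872450
R = (20872450 - 11523150) / (20872450 + 11523150) = 9349300 / 32395600 = 0.2886

0.2886


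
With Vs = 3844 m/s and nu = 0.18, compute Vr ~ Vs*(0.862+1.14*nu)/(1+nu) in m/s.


Numerator factor = 0.862 + 1.14*0.18 = 1.0672
Denominator = 1 + 0.18 = 1.18
Vr = 3844 * 1.0672 / 1.18 = 3476.54 m/s

3476.54


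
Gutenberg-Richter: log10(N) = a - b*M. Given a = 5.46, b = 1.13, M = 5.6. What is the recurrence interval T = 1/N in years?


log10(N) = 5.46 - 1.13*5.6 = -0.868
N = 10^-0.868 = 0.135519
T = 1/N = 1/0.135519 = 7.379 years

7.379


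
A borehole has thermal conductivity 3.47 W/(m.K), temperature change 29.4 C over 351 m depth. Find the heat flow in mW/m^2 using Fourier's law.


q = k * dT / dz * 1000
= 3.47 * 29.4 / 351 * 1000
= 0.29065 * 1000
= 290.6496 mW/m^2

290.6496


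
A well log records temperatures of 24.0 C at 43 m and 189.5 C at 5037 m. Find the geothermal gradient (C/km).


dT = 189.5 - 24.0 = 165.5 C
dz = 5037 - 43 = 4994 m
gradient = dT/dz * 1000 = 165.5/4994 * 1000 = 33.1398 C/km

33.1398


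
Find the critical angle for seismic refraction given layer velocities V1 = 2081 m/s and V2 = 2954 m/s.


V1/V2 = 2081/2954 = 0.704469
theta_c = arcsin(0.704469) = 44.7866 degrees

44.7866


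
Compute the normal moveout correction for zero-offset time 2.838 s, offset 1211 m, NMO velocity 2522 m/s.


x/Vnmo = 1211/2522 = 0.480174
(x/Vnmo)^2 = 0.230568
t0^2 = 8.054244
sqrt(8.054244 + 0.230568) = 2.878335
dt = 2.878335 - 2.838 = 0.040335

0.040335


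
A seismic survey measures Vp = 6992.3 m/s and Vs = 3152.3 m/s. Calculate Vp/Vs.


Vp/Vs = 6992.3 / 3152.3
= 2.2182

2.2182


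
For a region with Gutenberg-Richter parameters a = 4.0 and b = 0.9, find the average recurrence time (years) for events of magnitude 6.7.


log10(N) = 4.0 - 0.9*6.7 = -2.03
N = 10^-2.03 = 0.009333
T = 1/N = 1/0.009333 = 107.1519 years

107.1519


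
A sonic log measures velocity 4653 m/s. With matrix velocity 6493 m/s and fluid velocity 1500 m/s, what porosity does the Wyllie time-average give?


1/V - 1/Vm = 1/4653 - 1/6493 = 6.09e-05
1/Vf - 1/Vm = 1/1500 - 1/6493 = 0.00051265
phi = 6.09e-05 / 0.00051265 = 0.1188

0.1188


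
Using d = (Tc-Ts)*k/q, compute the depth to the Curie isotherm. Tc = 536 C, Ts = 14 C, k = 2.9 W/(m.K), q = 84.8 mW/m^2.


T_Curie - T_surf = 536 - 14 = 522 C
Convert q to W/m^2: 84.8 mW/m^2 = 0.0848 W/m^2
d = 522 * 2.9 / 0.0848 = 17851.42 m

17851.42


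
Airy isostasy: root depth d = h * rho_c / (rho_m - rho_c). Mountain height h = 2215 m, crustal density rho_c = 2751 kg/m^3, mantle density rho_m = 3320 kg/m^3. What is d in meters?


rho_m - rho_c = 3320 - 2751 = 569
d = 2215 * 2751 / 569
= 6093465 / 569
= 10709.08 m

10709.08


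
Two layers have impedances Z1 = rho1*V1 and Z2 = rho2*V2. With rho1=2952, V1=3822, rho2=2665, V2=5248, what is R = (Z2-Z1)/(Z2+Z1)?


Z1 = 2952 * 3822 = 11282544
Z2 = 2665 * 5248 = 13985920
R = (13985920 - 11282544) / (13985920 + 11282544) = 2703376 / 25268464 = 0.107

0.107


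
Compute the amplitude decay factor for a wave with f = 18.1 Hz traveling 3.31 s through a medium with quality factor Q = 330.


pi*f*t/Q = pi*18.1*3.31/330 = 0.570351
A/A0 = exp(-0.570351) = 0.565327

0.565327


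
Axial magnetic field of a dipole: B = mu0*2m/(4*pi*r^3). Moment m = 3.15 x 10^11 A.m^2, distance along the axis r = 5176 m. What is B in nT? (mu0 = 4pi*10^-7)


m = 3.15 x 10^11 = 315000000000 A.m^2
2m = 630000000000 A.m^2
r^3 = 5176^3 = 138670091776
B = (4pi*10^-7) * 630000000000 / (4*pi * 138670091776) * 1e9
= 791681.348705 / 1742579766384.42 * 1e9
= 454.3157 nT

454.3157


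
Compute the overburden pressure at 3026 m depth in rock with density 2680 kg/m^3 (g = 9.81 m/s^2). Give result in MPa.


P = rho * g * z / 1e6
= 2680 * 9.81 * 3026 / 1e6
= 79555960.8 / 1e6
= 79.556 MPa

79.556


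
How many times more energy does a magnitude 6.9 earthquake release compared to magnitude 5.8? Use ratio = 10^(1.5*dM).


M2 - M1 = 6.9 - 5.8 = 1.1
1.5 * 1.1 = 1.65
ratio = 10^1.65 = 44.67

44.67


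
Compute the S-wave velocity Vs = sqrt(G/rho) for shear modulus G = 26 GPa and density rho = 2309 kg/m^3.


Convert G to Pa: G = 26e9 Pa
Compute G/rho = 26e9 / 2309 = 11260285.838
Vs = sqrt(11260285.838) = 3355.63 m/s

3355.63


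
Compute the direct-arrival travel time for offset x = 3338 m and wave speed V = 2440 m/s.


t = x / V
= 3338 / 2440
= 1.368 s

1.368


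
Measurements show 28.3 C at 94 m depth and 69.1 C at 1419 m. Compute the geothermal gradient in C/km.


dT = 69.1 - 28.3 = 40.8 C
dz = 1419 - 94 = 1325 m
gradient = dT/dz * 1000 = 40.8/1325 * 1000 = 30.7925 C/km

30.7925


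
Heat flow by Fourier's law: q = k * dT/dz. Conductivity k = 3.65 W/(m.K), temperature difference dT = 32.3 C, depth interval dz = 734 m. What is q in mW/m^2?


q = k * dT / dz * 1000
= 3.65 * 32.3 / 734 * 1000
= 0.16062 * 1000
= 160.6199 mW/m^2

160.6199


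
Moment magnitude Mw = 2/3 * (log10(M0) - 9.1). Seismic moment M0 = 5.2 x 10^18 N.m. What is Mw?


log10(M0) = log10(5.2 x 10^18) = 18.716
Mw = 2/3 * (18.716 - 9.1)
= 2/3 * 9.616
= 6.41

6.41


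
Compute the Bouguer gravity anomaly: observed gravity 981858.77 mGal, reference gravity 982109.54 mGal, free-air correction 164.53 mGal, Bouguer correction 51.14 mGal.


BA = g_obs - g_ref + FAC - BC
= 981858.77 - 982109.54 + 164.53 - 51.14
= -137.38 mGal

-137.38


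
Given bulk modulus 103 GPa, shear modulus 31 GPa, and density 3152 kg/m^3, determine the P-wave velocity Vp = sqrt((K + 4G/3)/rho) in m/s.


First compute the effective modulus:
K + 4G/3 = 103e9 + 4*31e9/3 = 144333333333.33 Pa
Then divide by density:
144333333333.33 / 3152 = 45791032.1489 Pa/(kg/m^3)
Take the square root:
Vp = sqrt(45791032.1489) = 6766.91 m/s

6766.91


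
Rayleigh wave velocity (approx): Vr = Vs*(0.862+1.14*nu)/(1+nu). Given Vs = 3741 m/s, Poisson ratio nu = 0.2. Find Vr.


Numerator factor = 0.862 + 1.14*0.2 = 1.09
Denominator = 1 + 0.2 = 1.2
Vr = 3741 * 1.09 / 1.2 = 3398.07 m/s

3398.07


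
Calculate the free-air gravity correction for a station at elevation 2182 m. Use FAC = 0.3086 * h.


FAC = 0.3086 * h
= 0.3086 * 2182
= 673.3652 mGal

673.3652


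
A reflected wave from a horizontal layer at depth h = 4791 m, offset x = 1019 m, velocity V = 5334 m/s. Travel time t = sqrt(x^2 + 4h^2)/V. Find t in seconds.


x^2 + 4h^2 = 1019^2 + 4*4791^2 = 1038361 + 91814724 = 92853085
sqrt(92853085) = 9636.0306
t = 9636.0306 / 5334 = 1.8065 s

1.8065


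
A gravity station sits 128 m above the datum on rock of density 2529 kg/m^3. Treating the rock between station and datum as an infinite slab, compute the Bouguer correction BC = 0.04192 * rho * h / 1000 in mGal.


BC = 0.04192 * rho * h / 1000
= 0.04192 * 2529 * 128 / 1000
= 13.57 mGal

13.57


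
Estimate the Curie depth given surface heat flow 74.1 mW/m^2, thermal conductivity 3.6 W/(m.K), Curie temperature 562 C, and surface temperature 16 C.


T_Curie - T_surf = 562 - 16 = 546 C
Convert q to W/m^2: 74.1 mW/m^2 = 0.0741 W/m^2
d = 546 * 3.6 / 0.0741 = 26526.32 m

26526.32


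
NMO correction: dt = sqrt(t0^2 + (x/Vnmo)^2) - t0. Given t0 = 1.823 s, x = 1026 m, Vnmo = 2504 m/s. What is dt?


x/Vnmo = 1026/2504 = 0.409744
(x/Vnmo)^2 = 0.16789
t0^2 = 3.323329
sqrt(3.323329 + 0.16789) = 1.868481
dt = 1.868481 - 1.823 = 0.045481

0.045481


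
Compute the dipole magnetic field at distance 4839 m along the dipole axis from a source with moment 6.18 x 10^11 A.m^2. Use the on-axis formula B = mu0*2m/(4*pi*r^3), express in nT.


m = 6.18 x 10^11 = 618000000000 A.m^2
2m = 1236000000000 A.m^2
r^3 = 4839^3 = 113309641719
B = (4pi*10^-7) * 1236000000000 / (4*pi * 113309641719) * 1e9
= 1553203.407935 / 1423890952021.21 * 1e9
= 1090.8163 nT

1090.8163


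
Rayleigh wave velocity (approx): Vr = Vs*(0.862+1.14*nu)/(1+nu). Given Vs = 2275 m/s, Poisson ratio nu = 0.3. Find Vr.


Numerator factor = 0.862 + 1.14*0.3 = 1.204
Denominator = 1 + 0.3 = 1.3
Vr = 2275 * 1.204 / 1.3 = 2107.0 m/s

2107.0


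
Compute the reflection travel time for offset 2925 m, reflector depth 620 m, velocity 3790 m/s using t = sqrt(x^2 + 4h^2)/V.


x^2 + 4h^2 = 2925^2 + 4*620^2 = 8555625 + 1537600 = 10093225
sqrt(10093225) = 3176.9836
t = 3176.9836 / 3790 = 0.8383 s

0.8383
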